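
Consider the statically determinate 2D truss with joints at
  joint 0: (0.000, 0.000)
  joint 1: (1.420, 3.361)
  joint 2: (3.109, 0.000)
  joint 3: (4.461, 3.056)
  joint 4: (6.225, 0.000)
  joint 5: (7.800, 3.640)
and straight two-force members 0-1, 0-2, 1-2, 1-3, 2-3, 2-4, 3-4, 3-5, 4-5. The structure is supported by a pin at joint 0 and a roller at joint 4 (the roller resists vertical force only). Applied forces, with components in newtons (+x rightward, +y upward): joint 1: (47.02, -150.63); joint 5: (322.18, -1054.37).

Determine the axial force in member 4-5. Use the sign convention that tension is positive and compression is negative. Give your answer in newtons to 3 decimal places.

-1309.326

N=6 nodes, M=9 members, R=3 reactions → 2N=12, M+R=12
member 0 (0-1): L=3.6487, (cx,cy)=(0.3892,0.9212)
member 1 (0-2): L=3.1090, (cx,cy)=(1.0000,0.0000)
member 2 (1-2): L=3.7615, (cx,cy)=(0.4490,-0.8935)
member 3 (1-3): L=3.0563, (cx,cy)=(0.9950,-0.0998)
member 4 (2-3): L=3.3417, (cx,cy)=(0.4046,0.9145)
member 5 (2-4): L=3.1160, (cx,cy)=(1.0000,0.0000)
member 6 (3-4): L=3.5286, (cx,cy)=(0.4999,-0.8661)
member 7 (3-5): L=3.3897, (cx,cy)=(0.9850,0.1723)
member 8 (4-5): L=3.9661, (cx,cy)=(0.3971,0.9178)
solve A·x = −loads:
  F[0-1] = +395.4547 N (tension)
  F[0-2] = +215.2954 N (tension)
  F[1-2] = -619.4880 N (compression)
  F[1-3] = +386.9792 N (tension)
  F[2-3] = +605.2762 N (tension)
  F[2-4] = -307.7519 N (compression)
  F[3-4] = -424.4639 N (compression)
  F[3-5] = +854.9131 N (tension)
  F[4-5] = -1309.3264 N (compression)
  Rx@0 = -369.2000 N
  Ry@0 = -364.2771 N
  Ry@4 = +1569.2771 N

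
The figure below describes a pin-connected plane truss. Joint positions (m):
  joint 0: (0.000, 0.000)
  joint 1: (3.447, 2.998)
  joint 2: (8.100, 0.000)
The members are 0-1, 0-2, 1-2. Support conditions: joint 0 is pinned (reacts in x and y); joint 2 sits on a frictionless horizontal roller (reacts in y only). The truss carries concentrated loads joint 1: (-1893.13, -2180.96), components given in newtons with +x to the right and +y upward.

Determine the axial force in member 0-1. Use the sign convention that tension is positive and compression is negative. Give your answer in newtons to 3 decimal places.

N=3 nodes, M=3 members, R=3 reactions → 2N=6, M+R=6
member 0 (0-1): L=4.5683, (cx,cy)=(0.7545,0.6563)
member 1 (0-2): L=8.1000, (cx,cy)=(1.0000,0.0000)
member 2 (1-2): L=5.5352, (cx,cy)=(0.8406,-0.5416)
solve A·x = −loads:
  F[0-1] = -2976.7901 N (compression)
  F[0-2] = +352.9759 N (tension)
  F[1-2] = -419.8993 N (compression)
  Rx@0 = +1893.1300 N
  Ry@0 = +1953.5322 N
  Ry@2 = +227.4278 N

-2976.790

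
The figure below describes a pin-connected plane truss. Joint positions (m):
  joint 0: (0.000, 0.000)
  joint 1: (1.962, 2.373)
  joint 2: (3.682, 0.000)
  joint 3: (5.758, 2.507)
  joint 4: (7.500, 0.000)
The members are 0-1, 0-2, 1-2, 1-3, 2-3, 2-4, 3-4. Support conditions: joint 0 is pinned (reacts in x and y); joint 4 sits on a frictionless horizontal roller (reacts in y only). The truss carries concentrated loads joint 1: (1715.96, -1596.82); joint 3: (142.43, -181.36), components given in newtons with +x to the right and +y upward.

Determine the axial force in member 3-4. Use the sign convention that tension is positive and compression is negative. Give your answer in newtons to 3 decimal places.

-1397.329

N=5 nodes, M=7 members, R=3 reactions → 2N=10, M+R=10
member 0 (0-1): L=3.0791, (cx,cy)=(0.6372,0.7707)
member 1 (0-2): L=3.6820, (cx,cy)=(1.0000,0.0000)
member 2 (1-2): L=2.9308, (cx,cy)=(0.5869,-0.8097)
member 3 (1-3): L=3.7984, (cx,cy)=(0.9994,0.0353)
member 4 (2-3): L=3.2550, (cx,cy)=(0.6378,0.7702)
member 5 (2-4): L=3.8180, (cx,cy)=(1.0000,0.0000)
member 6 (3-4): L=3.0528, (cx,cy)=(0.5706,-0.8212)
solve A·x = −loads:
  F[0-1] = -818.3256 N (compression)
  F[0-2] = +2379.8342 N (tension)
  F[1-2] = -1258.5856 N (compression)
  F[1-3] = -1499.7084 N (compression)
  F[2-3] = +1323.0870 N (tension)
  F[2-4] = +797.3479 N (tension)
  F[3-4] = -1397.3289 N (compression)
  Rx@0 = -1858.3900 N
  Ry@0 = +630.6764 N
  Ry@4 = +1147.5036 N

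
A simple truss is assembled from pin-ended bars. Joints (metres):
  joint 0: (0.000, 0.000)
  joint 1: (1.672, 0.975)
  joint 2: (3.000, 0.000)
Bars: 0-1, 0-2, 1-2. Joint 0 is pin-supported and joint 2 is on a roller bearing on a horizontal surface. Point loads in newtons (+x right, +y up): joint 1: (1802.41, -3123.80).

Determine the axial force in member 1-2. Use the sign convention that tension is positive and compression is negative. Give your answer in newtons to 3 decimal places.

N=3 nodes, M=3 members, R=3 reactions → 2N=6, M+R=6
member 0 (0-1): L=1.9355, (cx,cy)=(0.8639,0.5037)
member 1 (0-2): L=3.0000, (cx,cy)=(1.0000,0.0000)
member 2 (1-2): L=1.6475, (cx,cy)=(0.8061,-0.5918)
solve A·x = −loads:
  F[0-1] = -1582.1950 N (compression)
  F[0-2] = +3169.1952 N (tension)
  F[1-2] = -3931.6293 N (compression)
  Rx@0 = -1802.4100 N
  Ry@0 = +797.0189 N
  Ry@2 = +2326.7811 N

-3931.629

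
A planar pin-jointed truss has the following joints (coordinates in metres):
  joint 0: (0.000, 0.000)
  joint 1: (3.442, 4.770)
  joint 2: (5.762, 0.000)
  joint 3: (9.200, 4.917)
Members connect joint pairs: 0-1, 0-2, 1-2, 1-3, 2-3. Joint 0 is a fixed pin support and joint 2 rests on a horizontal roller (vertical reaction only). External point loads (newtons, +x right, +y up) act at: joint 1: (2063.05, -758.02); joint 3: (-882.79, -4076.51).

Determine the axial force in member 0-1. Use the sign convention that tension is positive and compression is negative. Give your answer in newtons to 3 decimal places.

3800.192

N=4 nodes, M=5 members, R=3 reactions → 2N=8, M+R=8
member 0 (0-1): L=5.8822, (cx,cy)=(0.5852,0.8109)
member 1 (0-2): L=5.7620, (cx,cy)=(1.0000,0.0000)
member 2 (1-2): L=5.3043, (cx,cy)=(0.4374,-0.8993)
member 3 (1-3): L=5.7599, (cx,cy)=(0.9997,0.0255)
member 4 (2-3): L=5.9997, (cx,cy)=(0.5730,0.8195)
solve A·x = −loads:
  F[0-1] = +3800.1922 N (tension)
  F[0-2] = -1043.4427 N (compression)
  F[1-2] = -4212.8741 N (compression)
  F[1-3] = +2003.9463 N (tension)
  F[2-3] = -5036.5664 N (compression)
  Rx@0 = -1180.2600 N
  Ry@0 = -3081.6566 N
  Ry@2 = +7916.1866 N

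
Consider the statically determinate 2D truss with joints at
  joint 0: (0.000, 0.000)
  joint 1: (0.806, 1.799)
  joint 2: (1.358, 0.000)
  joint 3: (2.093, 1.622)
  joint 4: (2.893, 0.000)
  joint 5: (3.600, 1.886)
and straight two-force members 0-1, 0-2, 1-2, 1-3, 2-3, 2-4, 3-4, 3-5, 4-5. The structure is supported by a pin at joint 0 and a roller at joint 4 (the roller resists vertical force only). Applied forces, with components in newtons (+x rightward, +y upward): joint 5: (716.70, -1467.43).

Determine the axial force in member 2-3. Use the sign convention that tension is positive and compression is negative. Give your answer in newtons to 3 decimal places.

1004.953

N=6 nodes, M=9 members, R=3 reactions → 2N=12, M+R=12
member 0 (0-1): L=1.9713, (cx,cy)=(0.4089,0.9126)
member 1 (0-2): L=1.3580, (cx,cy)=(1.0000,0.0000)
member 2 (1-2): L=1.8818, (cx,cy)=(0.2933,-0.9560)
member 3 (1-3): L=1.2991, (cx,cy)=(0.9907,-0.1362)
member 4 (2-3): L=1.7808, (cx,cy)=(0.4127,0.9108)
member 5 (2-4): L=1.5350, (cx,cy)=(1.0000,0.0000)
member 6 (3-4): L=1.8086, (cx,cy)=(0.4423,-0.8968)
member 7 (3-5): L=1.5299, (cx,cy)=(0.9850,0.1726)
member 8 (4-5): L=2.0142, (cx,cy)=(0.3510,0.9364)
solve A·x = −loads:
  F[0-1] = +904.9421 N (tension)
  F[0-2] = +346.6995 N (tension)
  F[1-2] = -957.4789 N (compression)
  F[1-3] = +656.9928 N (tension)
  F[2-3] = +1004.9529 N (tension)
  F[2-4] = -348.9556 N (compression)
  F[3-4] = -655.9953 N (compression)
  F[3-5] = +1376.4766 N (tension)
  F[4-5] = -1820.8054 N (compression)
  Rx@0 = -716.7000 N
  Ry@0 = -825.8449 N
  Ry@4 = +2293.2749 N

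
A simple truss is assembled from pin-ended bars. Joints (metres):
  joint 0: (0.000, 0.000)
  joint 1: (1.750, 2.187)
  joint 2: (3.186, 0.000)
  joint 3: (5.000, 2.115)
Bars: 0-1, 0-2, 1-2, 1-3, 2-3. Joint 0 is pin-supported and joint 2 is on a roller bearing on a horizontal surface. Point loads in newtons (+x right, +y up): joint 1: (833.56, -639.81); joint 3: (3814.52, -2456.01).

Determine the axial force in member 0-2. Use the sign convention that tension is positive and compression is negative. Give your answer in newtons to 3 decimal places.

N=4 nodes, M=5 members, R=3 reactions → 2N=8, M+R=8
member 0 (0-1): L=2.8010, (cx,cy)=(0.6248,0.7808)
member 1 (0-2): L=3.1860, (cx,cy)=(1.0000,0.0000)
member 2 (1-2): L=2.6163, (cx,cy)=(0.5489,-0.8359)
member 3 (1-3): L=3.2508, (cx,cy)=(0.9998,-0.0221)
member 4 (2-3): L=2.7864, (cx,cy)=(0.6510,0.7591)
solve A·x = −loads:
  F[0-1] = +5397.5719 N (tension)
  F[0-2] = +1275.7736 N (tension)
  F[1-2] = -5961.1095 N (compression)
  F[1-3] = +5812.0173 N (tension)
  F[2-3] = -3066.0314 N (compression)
  Rx@0 = -4648.0800 N
  Ry@0 = -4214.4195 N
  Ry@2 = +7310.2395 N

1275.774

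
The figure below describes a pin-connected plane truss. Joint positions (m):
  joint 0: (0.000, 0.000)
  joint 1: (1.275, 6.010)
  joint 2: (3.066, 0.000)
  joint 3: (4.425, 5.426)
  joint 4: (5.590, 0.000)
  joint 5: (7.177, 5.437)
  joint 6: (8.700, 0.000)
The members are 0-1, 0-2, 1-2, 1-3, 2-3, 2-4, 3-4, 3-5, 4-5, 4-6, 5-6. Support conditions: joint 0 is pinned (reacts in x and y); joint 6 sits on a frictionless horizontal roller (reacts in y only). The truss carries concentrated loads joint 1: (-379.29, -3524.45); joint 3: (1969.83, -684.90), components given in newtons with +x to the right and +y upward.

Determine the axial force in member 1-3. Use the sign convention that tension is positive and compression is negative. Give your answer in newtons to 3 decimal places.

233.038

N=7 nodes, M=11 members, R=3 reactions → 2N=14, M+R=14
member 0 (0-1): L=6.1438, (cx,cy)=(0.2075,0.9782)
member 1 (0-2): L=3.0660, (cx,cy)=(1.0000,0.0000)
member 2 (1-2): L=6.2712, (cx,cy)=(0.2856,-0.9584)
member 3 (1-3): L=3.2037, (cx,cy)=(0.9832,-0.1823)
member 4 (2-3): L=5.5936, (cx,cy)=(0.2430,0.9700)
member 5 (2-4): L=2.5240, (cx,cy)=(1.0000,0.0000)
member 6 (3-4): L=5.5497, (cx,cy)=(0.2099,-0.9777)
member 7 (3-5): L=2.7520, (cx,cy)=(1.0000,0.0040)
member 8 (4-5): L=5.6639, (cx,cy)=(0.2802,0.9599)
member 9 (4-6): L=3.1100, (cx,cy)=(1.0000,0.0000)
member 10 (5-6): L=5.6463, (cx,cy)=(0.2697,-0.9629)
solve A·x = −loads:
  F[0-1] = -2430.8792 N (compression)
  F[0-2] = +2095.0150 N (tension)
  F[1-2] = -1240.6450 N (compression)
  F[1-3] = +233.0377 N (tension)
  F[2-3] = +1225.6991 N (tension)
  F[2-4] = +1442.9056 N (tension)
  F[3-4] = -1877.4181 N (compression)
  F[3-5] = -1048.8011 N (compression)
  F[4-5] = +1912.1823 N (tension)
  F[4-6] = +513.0057 N (tension)
  F[5-6] = -1901.8875 N (compression)
  Rx@0 = -1590.5400 N
  Ry@0 = +2377.9568 N
  Ry@6 = +1831.3932 N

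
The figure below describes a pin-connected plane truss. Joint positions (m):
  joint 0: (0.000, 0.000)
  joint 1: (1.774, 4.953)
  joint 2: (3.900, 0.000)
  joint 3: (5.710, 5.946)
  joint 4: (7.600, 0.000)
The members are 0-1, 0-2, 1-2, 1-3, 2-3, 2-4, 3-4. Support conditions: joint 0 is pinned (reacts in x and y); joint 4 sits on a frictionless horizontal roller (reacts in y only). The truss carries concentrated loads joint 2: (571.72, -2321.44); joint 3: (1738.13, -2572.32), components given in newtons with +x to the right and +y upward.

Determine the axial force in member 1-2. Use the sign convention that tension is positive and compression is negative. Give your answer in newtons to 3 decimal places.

N=5 nodes, M=7 members, R=3 reactions → 2N=10, M+R=10
member 0 (0-1): L=5.2611, (cx,cy)=(0.3372,0.9414)
member 1 (0-2): L=3.9000, (cx,cy)=(1.0000,0.0000)
member 2 (1-2): L=5.3900, (cx,cy)=(0.3944,-0.9189)
member 3 (1-3): L=4.0593, (cx,cy)=(0.9696,0.2446)
member 4 (2-3): L=6.2154, (cx,cy)=(0.2912,0.9567)
member 5 (2-4): L=3.7000, (cx,cy)=(1.0000,0.0000)
member 6 (3-4): L=6.2392, (cx,cy)=(0.3029,-0.9530)
solve A·x = −loads:
  F[0-1] = -435.5176 N (compression)
  F[0-2] = +2456.7027 N (tension)
  F[1-2] = +366.2121 N (tension)
  F[1-3] = -300.4267 N (compression)
  F[2-3] = +2074.8462 N (tension)
  F[2-4] = +1425.2075 N (tension)
  F[3-4] = -4704.8073 N (compression)
  Rx@0 = -2309.8500 N
  Ry@0 = +410.0121 N
  Ry@4 = +4483.7479 N

366.212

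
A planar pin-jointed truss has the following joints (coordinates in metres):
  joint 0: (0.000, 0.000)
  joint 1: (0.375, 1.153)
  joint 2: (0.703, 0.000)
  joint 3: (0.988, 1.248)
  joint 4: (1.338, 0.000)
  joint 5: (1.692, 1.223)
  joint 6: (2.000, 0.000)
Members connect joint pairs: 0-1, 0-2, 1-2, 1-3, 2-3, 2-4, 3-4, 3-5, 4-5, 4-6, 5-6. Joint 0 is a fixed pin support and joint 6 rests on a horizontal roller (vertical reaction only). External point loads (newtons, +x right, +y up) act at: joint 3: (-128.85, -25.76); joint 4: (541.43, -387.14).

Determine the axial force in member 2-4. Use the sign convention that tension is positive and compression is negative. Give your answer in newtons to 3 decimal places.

587.998

N=7 nodes, M=11 members, R=3 reactions → 2N=14, M+R=14
member 0 (0-1): L=1.2124, (cx,cy)=(0.3093,0.9510)
member 1 (0-2): L=0.7030, (cx,cy)=(1.0000,0.0000)
member 2 (1-2): L=1.1987, (cx,cy)=(0.2736,-0.9618)
member 3 (1-3): L=0.6203, (cx,cy)=(0.9882,0.1531)
member 4 (2-3): L=1.2801, (cx,cy)=(0.2226,0.9749)
member 5 (2-4): L=0.6350, (cx,cy)=(1.0000,0.0000)
member 6 (3-4): L=1.2961, (cx,cy)=(0.2700,-0.9629)
member 7 (3-5): L=0.7044, (cx,cy)=(0.9994,-0.0355)
member 8 (4-5): L=1.2732, (cx,cy)=(0.2780,0.9606)
member 9 (4-6): L=0.6620, (cx,cy)=(1.0000,0.0000)
member 10 (5-6): L=1.2612, (cx,cy)=(0.2442,-0.9697)
solve A·x = −loads:
  F[0-1] = -233.0052 N (compression)
  F[0-2] = +484.6464 N (tension)
  F[1-2] = +209.5229 N (tension)
  F[1-3] = -130.9406 N (compression)
  F[2-3] = -206.7152 N (compression)
  F[2-4] = +587.9977 N (tension)
  F[3-4] = +207.1559 N (tension)
  F[3-5] = -102.5708 N (compression)
  F[4-5] = +195.3836 N (tension)
  F[4-6] = +48.1819 N (tension)
  F[5-6] = -197.2935 N (compression)
  Rx@0 = -412.5800 N
  Ry@0 = +221.5803 N
  Ry@6 = +191.3197 N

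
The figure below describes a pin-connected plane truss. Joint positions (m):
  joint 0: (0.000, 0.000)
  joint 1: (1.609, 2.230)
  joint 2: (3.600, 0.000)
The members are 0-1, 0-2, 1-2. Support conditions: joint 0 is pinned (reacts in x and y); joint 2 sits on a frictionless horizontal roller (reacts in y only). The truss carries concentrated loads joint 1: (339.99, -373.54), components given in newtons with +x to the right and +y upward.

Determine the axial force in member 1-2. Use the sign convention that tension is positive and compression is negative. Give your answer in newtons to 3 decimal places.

-506.142

N=3 nodes, M=3 members, R=3 reactions → 2N=6, M+R=6
member 0 (0-1): L=2.7499, (cx,cy)=(0.5851,0.8109)
member 1 (0-2): L=3.6000, (cx,cy)=(1.0000,0.0000)
member 2 (1-2): L=2.9895, (cx,cy)=(0.6660,-0.7459)
solve A·x = −loads:
  F[0-1] = +4.9529 N (tension)
  F[0-2] = +337.0920 N (tension)
  F[1-2] = -506.1422 N (compression)
  Rx@0 = -339.9900 N
  Ry@0 = -4.0165 N
  Ry@2 = +377.5565 N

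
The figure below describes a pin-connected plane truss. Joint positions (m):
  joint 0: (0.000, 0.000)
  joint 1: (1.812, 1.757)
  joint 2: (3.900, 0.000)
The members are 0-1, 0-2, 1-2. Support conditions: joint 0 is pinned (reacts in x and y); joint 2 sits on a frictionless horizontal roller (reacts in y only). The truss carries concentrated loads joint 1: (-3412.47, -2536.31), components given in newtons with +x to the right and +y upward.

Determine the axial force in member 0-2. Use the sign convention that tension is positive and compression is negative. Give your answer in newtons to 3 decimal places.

-426.576

N=3 nodes, M=3 members, R=3 reactions → 2N=6, M+R=6
member 0 (0-1): L=2.5240, (cx,cy)=(0.7179,0.6961)
member 1 (0-2): L=3.9000, (cx,cy)=(1.0000,0.0000)
member 2 (1-2): L=2.7289, (cx,cy)=(0.7651,-0.6439)
solve A·x = −loads:
  F[0-1] = -4159.0999 N (compression)
  F[0-2] = -426.5757 N (compression)
  F[1-2] = +557.5069 N (tension)
  Rx@0 = +3412.4700 N
  Ry@0 = +2895.2628 N
  Ry@2 = -358.9528 N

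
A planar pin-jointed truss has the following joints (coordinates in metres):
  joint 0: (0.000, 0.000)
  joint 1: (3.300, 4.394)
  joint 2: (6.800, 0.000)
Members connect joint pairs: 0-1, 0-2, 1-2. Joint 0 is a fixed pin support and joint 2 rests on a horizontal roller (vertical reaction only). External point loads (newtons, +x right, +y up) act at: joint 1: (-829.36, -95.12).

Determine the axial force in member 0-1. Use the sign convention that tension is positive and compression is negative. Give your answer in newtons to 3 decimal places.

N=3 nodes, M=3 members, R=3 reactions → 2N=6, M+R=6
member 0 (0-1): L=5.4952, (cx,cy)=(0.6005,0.7996)
member 1 (0-2): L=6.8000, (cx,cy)=(1.0000,0.0000)
member 2 (1-2): L=5.6176, (cx,cy)=(0.6230,-0.7822)
solve A·x = −loads:
  F[0-1] = -731.4492 N (compression)
  F[0-2] = -390.1072 N (compression)
  F[1-2] = +626.1313 N (tension)
  Rx@0 = +829.3600 N
  Ry@0 = +584.8717 N
  Ry@2 = -489.7517 N

-731.449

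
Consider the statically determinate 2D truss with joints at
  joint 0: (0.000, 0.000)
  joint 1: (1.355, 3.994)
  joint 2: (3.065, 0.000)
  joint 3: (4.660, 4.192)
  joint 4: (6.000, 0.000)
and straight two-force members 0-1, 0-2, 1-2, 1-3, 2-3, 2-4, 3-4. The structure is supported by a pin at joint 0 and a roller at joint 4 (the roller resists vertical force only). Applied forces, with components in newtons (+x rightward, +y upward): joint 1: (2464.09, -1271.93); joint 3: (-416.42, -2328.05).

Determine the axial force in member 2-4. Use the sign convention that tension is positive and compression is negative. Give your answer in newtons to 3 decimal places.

1101.116

N=5 nodes, M=7 members, R=3 reactions → 2N=10, M+R=10
member 0 (0-1): L=4.2176, (cx,cy)=(0.3213,0.9470)
member 1 (0-2): L=3.0650, (cx,cy)=(1.0000,0.0000)
member 2 (1-2): L=4.3447, (cx,cy)=(0.3936,-0.9193)
member 3 (1-3): L=3.3109, (cx,cy)=(0.9982,0.0598)
member 4 (2-3): L=4.4852, (cx,cy)=(0.3556,0.9346)
member 5 (2-4): L=2.9350, (cx,cy)=(1.0000,0.0000)
member 6 (3-4): L=4.4010, (cx,cy)=(0.3045,-0.9525)
solve A·x = −loads:
  F[0-1] = -163.9867 N (compression)
  F[0-2] = +2100.3546 N (tension)
  F[1-2] = -1344.2134 N (compression)
  F[1-3] = -1991.2750 N (compression)
  F[2-3] = +1322.1444 N (tension)
  F[2-4] = +1101.1165 N (tension)
  F[3-4] = -3616.3967 N (compression)
  Rx@0 = -2047.6700 N
  Ry@0 = +155.2932 N
  Ry@4 = +3444.6868 N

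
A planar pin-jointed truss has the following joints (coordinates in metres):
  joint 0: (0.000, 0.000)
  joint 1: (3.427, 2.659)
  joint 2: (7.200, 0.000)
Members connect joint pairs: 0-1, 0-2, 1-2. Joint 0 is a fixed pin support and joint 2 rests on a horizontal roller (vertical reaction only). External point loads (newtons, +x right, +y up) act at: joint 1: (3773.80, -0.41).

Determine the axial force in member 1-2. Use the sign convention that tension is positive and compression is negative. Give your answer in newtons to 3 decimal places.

N=3 nodes, M=3 members, R=3 reactions → 2N=6, M+R=6
member 0 (0-1): L=4.3376, (cx,cy)=(0.7901,0.6130)
member 1 (0-2): L=7.2000, (cx,cy)=(1.0000,0.0000)
member 2 (1-2): L=4.6158, (cx,cy)=(0.8174,-0.5761)
solve A·x = −loads:
  F[0-1] = +2273.1445 N (tension)
  F[0-2] = +1977.8529 N (tension)
  F[1-2] = -2419.6704 N (compression)
  Rx@0 = -3773.8000 N
  Ry@0 = -1393.4705 N
  Ry@2 = +1393.8805 N

-2419.670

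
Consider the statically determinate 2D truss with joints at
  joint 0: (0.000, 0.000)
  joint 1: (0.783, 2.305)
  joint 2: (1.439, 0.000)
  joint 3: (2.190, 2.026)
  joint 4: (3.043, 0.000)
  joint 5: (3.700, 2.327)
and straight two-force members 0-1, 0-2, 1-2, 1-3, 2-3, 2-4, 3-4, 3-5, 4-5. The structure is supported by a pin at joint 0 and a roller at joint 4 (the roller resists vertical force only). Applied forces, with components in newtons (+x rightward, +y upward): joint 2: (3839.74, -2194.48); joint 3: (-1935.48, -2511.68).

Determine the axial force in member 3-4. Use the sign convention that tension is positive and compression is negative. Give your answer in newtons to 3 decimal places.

-1689.088

N=6 nodes, M=9 members, R=3 reactions → 2N=12, M+R=12
member 0 (0-1): L=2.4344, (cx,cy)=(0.3216,0.9469)
member 1 (0-2): L=1.4390, (cx,cy)=(1.0000,0.0000)
member 2 (1-2): L=2.3965, (cx,cy)=(0.2737,-0.9618)
member 3 (1-3): L=1.4344, (cx,cy)=(0.9809,-0.1945)
member 4 (2-3): L=2.1607, (cx,cy)=(0.3476,0.9377)
member 5 (2-4): L=1.6040, (cx,cy)=(1.0000,0.0000)
member 6 (3-4): L=2.1982, (cx,cy)=(0.3880,-0.9216)
member 7 (3-5): L=1.5397, (cx,cy)=(0.9807,0.1955)
member 8 (4-5): L=2.4180, (cx,cy)=(0.2717,0.9624)
solve A·x = −loads:
  F[0-1] = -3326.1738 N (compression)
  F[0-2] = +2974.1071 N (tension)
  F[1-2] = +3704.0914 N (tension)
  F[1-3] = -2124.3367 N (compression)
  F[2-3] = -1459.1105 N (compression)
  F[2-4] = +655.4281 N (tension)
  F[3-4] = -1689.0882 N (compression)
  F[3-5] = -0.0000 N (tension)
  F[4-5] = +0.0000 N (tension)
  Rx@0 = -1904.2600 N
  Ry@0 = +3149.4221 N
  Ry@4 = +1556.7379 N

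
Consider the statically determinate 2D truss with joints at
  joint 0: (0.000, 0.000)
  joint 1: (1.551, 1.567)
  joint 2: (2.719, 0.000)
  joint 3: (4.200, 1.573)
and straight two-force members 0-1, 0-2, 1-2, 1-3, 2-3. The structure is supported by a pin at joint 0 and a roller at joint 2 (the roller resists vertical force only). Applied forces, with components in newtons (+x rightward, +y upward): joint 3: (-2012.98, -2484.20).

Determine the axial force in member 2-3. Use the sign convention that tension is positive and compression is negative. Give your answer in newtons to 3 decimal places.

-3413.015

N=4 nodes, M=5 members, R=3 reactions → 2N=8, M+R=8
member 0 (0-1): L=2.2048, (cx,cy)=(0.7035,0.7107)
member 1 (0-2): L=2.7190, (cx,cy)=(1.0000,0.0000)
member 2 (1-2): L=1.9544, (cx,cy)=(0.5976,-0.8018)
member 3 (1-3): L=2.6490, (cx,cy)=(1.0000,0.0023)
member 4 (2-3): L=2.1605, (cx,cy)=(0.6855,0.7281)
solve A·x = −loads:
  F[0-1] = +265.3000 N (tension)
  F[0-2] = -2199.6103 N (compression)
  F[1-2] = -234.2494 N (compression)
  F[1-3] = +326.6240 N (tension)
  F[2-3] = -3413.0147 N (compression)
  Rx@0 = +2012.9800 N
  Ry@0 = -188.5556 N
  Ry@2 = +2672.7556 N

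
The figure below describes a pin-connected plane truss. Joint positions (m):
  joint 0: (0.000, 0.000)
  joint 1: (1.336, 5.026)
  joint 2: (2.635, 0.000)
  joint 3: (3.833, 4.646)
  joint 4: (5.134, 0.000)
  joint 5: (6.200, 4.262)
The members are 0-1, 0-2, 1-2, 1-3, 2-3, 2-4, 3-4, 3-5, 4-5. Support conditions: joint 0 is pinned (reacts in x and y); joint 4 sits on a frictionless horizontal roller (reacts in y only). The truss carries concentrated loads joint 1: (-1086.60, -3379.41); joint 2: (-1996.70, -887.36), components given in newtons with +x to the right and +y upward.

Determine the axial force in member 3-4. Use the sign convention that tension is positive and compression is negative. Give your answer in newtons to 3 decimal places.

N=6 nodes, M=9 members, R=3 reactions → 2N=12, M+R=12
member 0 (0-1): L=5.2005, (cx,cy)=(0.2569,0.9664)
member 1 (0-2): L=2.6350, (cx,cy)=(1.0000,0.0000)
member 2 (1-2): L=5.1912, (cx,cy)=(0.2502,-0.9682)
member 3 (1-3): L=2.5257, (cx,cy)=(0.9886,-0.1505)
member 4 (2-3): L=4.7980, (cx,cy)=(0.2497,0.9683)
member 5 (2-4): L=2.4990, (cx,cy)=(1.0000,0.0000)
member 6 (3-4): L=4.8247, (cx,cy)=(0.2697,-0.9630)
member 7 (3-5): L=2.3979, (cx,cy)=(0.9871,-0.1601)
member 8 (4-5): L=4.3933, (cx,cy)=(0.2426,0.9701)
solve A·x = −loads:
  F[0-1] = -4134.4246 N (compression)
  F[0-2] = -2021.1803 N (compression)
  F[1-2] = +658.5640 N (tension)
  F[1-3] = -141.9299 N (compression)
  F[2-3] = +257.9171 N (tension)
  F[2-4] = +75.9153 N (tension)
  F[3-4] = -281.5298 N (compression)
  F[3-5] = -0.0000 N (tension)
  F[4-5] = +0.0000 N (tension)
  Rx@0 = +3083.3000 N
  Ry@0 = +3995.6688 N
  Ry@4 = +271.1012 N

-281.530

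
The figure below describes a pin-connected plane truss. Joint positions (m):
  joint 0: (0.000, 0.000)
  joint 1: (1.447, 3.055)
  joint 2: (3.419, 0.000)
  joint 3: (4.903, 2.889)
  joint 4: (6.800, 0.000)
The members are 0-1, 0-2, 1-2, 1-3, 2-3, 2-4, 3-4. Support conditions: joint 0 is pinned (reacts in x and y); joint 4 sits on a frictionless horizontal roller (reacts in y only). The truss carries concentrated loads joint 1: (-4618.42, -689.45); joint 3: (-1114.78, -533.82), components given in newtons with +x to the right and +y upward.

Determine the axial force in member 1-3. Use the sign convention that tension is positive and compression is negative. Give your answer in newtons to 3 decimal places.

N=5 nodes, M=7 members, R=3 reactions → 2N=10, M+R=10
member 0 (0-1): L=3.3804, (cx,cy)=(0.4281,0.9037)
member 1 (0-2): L=3.4190, (cx,cy)=(1.0000,0.0000)
member 2 (1-2): L=3.6362, (cx,cy)=(0.5423,-0.8402)
member 3 (1-3): L=3.4600, (cx,cy)=(0.9988,-0.0480)
member 4 (2-3): L=3.2479, (cx,cy)=(0.4569,0.8895)
member 5 (2-4): L=3.3810, (cx,cy)=(1.0000,0.0000)
member 6 (3-4): L=3.4561, (cx,cy)=(0.5489,-0.8359)
solve A·x = −loads:
  F[0-1] = -3585.2506 N (compression)
  F[0-2] = -4198.4944 N (compression)
  F[1-2] = +2951.1712 N (tension)
  F[1-3] = +1484.9236 N (tension)
  F[2-3] = -2787.4660 N (compression)
  F[2-4] = -1324.3541 N (compression)
  F[3-4] = +2412.8404 N (tension)
  Rx@0 = +5733.2000 N
  Ry@0 = +3240.1698 N
  Ry@4 = -2016.8998 N

1484.924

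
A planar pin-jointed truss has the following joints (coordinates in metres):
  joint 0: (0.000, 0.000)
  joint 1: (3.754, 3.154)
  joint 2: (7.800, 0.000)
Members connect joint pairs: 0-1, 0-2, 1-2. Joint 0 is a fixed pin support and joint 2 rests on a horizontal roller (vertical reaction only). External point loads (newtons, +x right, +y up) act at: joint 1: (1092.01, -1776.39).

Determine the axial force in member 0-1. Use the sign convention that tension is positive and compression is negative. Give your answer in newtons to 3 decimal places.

-746.005

N=3 nodes, M=3 members, R=3 reactions → 2N=6, M+R=6
member 0 (0-1): L=4.9031, (cx,cy)=(0.7656,0.6433)
member 1 (0-2): L=7.8000, (cx,cy)=(1.0000,0.0000)
member 2 (1-2): L=5.1301, (cx,cy)=(0.7887,-0.6148)
solve A·x = −loads:
  F[0-1] = -746.0046 N (compression)
  F[0-2] = +1663.1814 N (tension)
  F[1-2] = -2108.8165 N (compression)
  Rx@0 = -1092.0100 N
  Ry@0 = +479.8813 N
  Ry@2 = +1296.5087 N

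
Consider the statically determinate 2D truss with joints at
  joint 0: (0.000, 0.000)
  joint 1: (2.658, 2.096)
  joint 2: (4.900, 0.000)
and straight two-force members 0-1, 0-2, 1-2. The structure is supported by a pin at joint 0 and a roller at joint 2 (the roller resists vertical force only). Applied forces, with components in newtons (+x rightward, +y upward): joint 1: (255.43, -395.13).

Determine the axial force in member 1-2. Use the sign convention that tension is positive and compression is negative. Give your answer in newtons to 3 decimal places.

N=3 nodes, M=3 members, R=3 reactions → 2N=6, M+R=6
member 0 (0-1): L=3.3850, (cx,cy)=(0.7852,0.6192)
member 1 (0-2): L=4.9000, (cx,cy)=(1.0000,0.0000)
member 2 (1-2): L=3.0692, (cx,cy)=(0.7305,-0.6829)
solve A·x = −loads:
  F[0-1] = -115.5204 N (compression)
  F[0-2] = +346.1401 N (tension)
  F[1-2] = -473.8455 N (compression)
  Rx@0 = -255.4300 N
  Ry@0 = +71.5306 N
  Ry@2 = +323.5994 N

-473.845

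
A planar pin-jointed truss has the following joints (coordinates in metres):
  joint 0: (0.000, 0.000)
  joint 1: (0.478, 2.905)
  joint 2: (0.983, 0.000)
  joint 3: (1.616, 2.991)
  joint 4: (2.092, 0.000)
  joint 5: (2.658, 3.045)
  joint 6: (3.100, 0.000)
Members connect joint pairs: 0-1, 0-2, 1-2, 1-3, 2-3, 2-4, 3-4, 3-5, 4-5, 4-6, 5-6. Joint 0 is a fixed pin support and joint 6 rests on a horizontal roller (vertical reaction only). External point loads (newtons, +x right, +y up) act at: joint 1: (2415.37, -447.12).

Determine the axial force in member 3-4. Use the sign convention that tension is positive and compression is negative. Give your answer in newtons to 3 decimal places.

-2402.640

N=7 nodes, M=11 members, R=3 reactions → 2N=14, M+R=14
member 0 (0-1): L=2.9441, (cx,cy)=(0.1624,0.9867)
member 1 (0-2): L=0.9830, (cx,cy)=(1.0000,0.0000)
member 2 (1-2): L=2.9486, (cx,cy)=(0.1713,-0.9852)
member 3 (1-3): L=1.1412, (cx,cy)=(0.9972,0.0754)
member 4 (2-3): L=3.0572, (cx,cy)=(0.2070,0.9783)
member 5 (2-4): L=1.1090, (cx,cy)=(1.0000,0.0000)
member 6 (3-4): L=3.0286, (cx,cy)=(0.1572,-0.9876)
member 7 (3-5): L=1.0434, (cx,cy)=(0.9987,0.0518)
member 8 (4-5): L=3.0972, (cx,cy)=(0.1827,0.9832)
member 9 (4-6): L=1.0080, (cx,cy)=(1.0000,0.0000)
member 10 (5-6): L=3.0769, (cx,cy)=(0.1437,-0.9896)
solve A·x = −loads:
  F[0-1] = +1910.6094 N (tension)
  F[0-2] = +2105.1622 N (tension)
  F[1-2] = -2496.0427 N (compression)
  F[1-3] = -1682.4497 N (compression)
  F[2-3] = +2513.6305 N (tension)
  F[2-4] = +1157.2215 N (tension)
  F[3-4] = -2402.6400 N (compression)
  F[3-5] = -780.6537 N (compression)
  F[4-5] = +2413.4230 N (tension)
  F[4-6] = +338.5587 N (tension)
  F[5-6] = -2356.8223 N (compression)
  Rx@0 = -2415.3700 N
  Ry@0 = -1885.2585 N
  Ry@6 = +2332.3785 N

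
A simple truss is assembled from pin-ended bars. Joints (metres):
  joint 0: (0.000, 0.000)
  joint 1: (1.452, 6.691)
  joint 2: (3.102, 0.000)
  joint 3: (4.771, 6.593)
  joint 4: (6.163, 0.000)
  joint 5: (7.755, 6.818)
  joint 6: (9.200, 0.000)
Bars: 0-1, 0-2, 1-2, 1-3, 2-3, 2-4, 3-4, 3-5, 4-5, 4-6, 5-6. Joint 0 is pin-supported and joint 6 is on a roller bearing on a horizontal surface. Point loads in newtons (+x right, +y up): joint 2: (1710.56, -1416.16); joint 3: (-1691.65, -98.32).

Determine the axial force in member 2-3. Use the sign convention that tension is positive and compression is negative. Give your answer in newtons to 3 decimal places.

N=7 nodes, M=11 members, R=3 reactions → 2N=14, M+R=14
member 0 (0-1): L=6.8467, (cx,cy)=(0.2121,0.9773)
member 1 (0-2): L=3.1020, (cx,cy)=(1.0000,0.0000)
member 2 (1-2): L=6.8914, (cx,cy)=(0.2394,-0.9709)
member 3 (1-3): L=3.3204, (cx,cy)=(0.9996,-0.0295)
member 4 (2-3): L=6.8010, (cx,cy)=(0.2454,0.9694)
member 5 (2-4): L=3.0610, (cx,cy)=(1.0000,0.0000)
member 6 (3-4): L=6.7383, (cx,cy)=(0.2066,-0.9784)
member 7 (3-5): L=2.9925, (cx,cy)=(0.9972,0.0752)
member 8 (4-5): L=7.0014, (cx,cy)=(0.2274,0.9738)
member 9 (4-6): L=3.0370, (cx,cy)=(1.0000,0.0000)
member 10 (5-6): L=6.9694, (cx,cy)=(0.2073,-0.9783)
solve A·x = −loads:
  F[0-1] = -2249.4541 N (compression)
  F[0-2] = +495.9560 N (tension)
  F[1-2] = +2295.3634 N (tension)
  F[1-3] = -1027.0662 N (compression)
  F[2-3] = -838.0690 N (compression)
  F[2-4] = -459.3639 N (compression)
  F[3-4] = +722.7772 N (tension)
  F[3-5] = +310.9336 N (tension)
  F[4-5] = -726.2097 N (compression)
  F[4-6] = -144.9256 N (compression)
  F[5-6] = +698.9972 N (tension)
  Rx@0 = -18.9100 N
  Ry@0 = +2198.2882 N
  Ry@6 = -683.8082 N

-838.069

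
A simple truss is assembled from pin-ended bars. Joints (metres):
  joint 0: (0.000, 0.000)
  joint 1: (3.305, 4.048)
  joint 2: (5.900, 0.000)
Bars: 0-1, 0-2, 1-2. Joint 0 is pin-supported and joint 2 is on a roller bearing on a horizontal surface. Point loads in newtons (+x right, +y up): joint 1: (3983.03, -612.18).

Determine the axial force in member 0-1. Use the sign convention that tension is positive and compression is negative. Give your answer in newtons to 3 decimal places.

N=3 nodes, M=3 members, R=3 reactions → 2N=6, M+R=6
member 0 (0-1): L=5.2258, (cx,cy)=(0.6324,0.7746)
member 1 (0-2): L=5.9000, (cx,cy)=(1.0000,0.0000)
member 2 (1-2): L=4.8084, (cx,cy)=(0.5397,-0.8419)
solve A·x = −loads:
  F[0-1] = +3180.3068 N (tension)
  F[0-2] = +1971.6924 N (tension)
  F[1-2] = -3653.4133 N (compression)
  Rx@0 = -3983.0300 N
  Ry@0 = -2463.5082 N
  Ry@2 = +3075.6882 N

3180.307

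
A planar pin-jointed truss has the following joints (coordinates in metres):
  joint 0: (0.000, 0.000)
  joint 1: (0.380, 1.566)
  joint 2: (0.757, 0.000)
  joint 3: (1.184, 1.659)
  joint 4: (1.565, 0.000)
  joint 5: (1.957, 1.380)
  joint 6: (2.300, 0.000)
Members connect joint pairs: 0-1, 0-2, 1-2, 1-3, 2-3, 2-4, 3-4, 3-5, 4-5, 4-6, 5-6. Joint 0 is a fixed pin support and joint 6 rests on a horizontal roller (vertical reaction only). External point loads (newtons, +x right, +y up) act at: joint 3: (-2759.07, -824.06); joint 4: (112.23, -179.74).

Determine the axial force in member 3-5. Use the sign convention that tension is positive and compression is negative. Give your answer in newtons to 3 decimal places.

741.417

N=7 nodes, M=11 members, R=3 reactions → 2N=14, M+R=14
member 0 (0-1): L=1.6114, (cx,cy)=(0.2358,0.9718)
member 1 (0-2): L=0.7570, (cx,cy)=(1.0000,0.0000)
member 2 (1-2): L=1.6107, (cx,cy)=(0.2341,-0.9722)
member 3 (1-3): L=0.8094, (cx,cy)=(0.9934,0.1149)
member 4 (2-3): L=1.7131, (cx,cy)=(0.2493,0.9684)
member 5 (2-4): L=0.8080, (cx,cy)=(1.0000,0.0000)
member 6 (3-4): L=1.7022, (cx,cy)=(0.2238,-0.9746)
member 7 (3-5): L=0.8218, (cx,cy)=(0.9406,-0.3395)
member 8 (4-5): L=1.4346, (cx,cy)=(0.2732,0.9619)
member 9 (4-6): L=0.7350, (cx,cy)=(1.0000,0.0000)
member 10 (5-6): L=1.4220, (cx,cy)=(0.2412,-0.9705)
solve A·x = −loads:
  F[0-1] = -2518.4401 N (compression)
  F[0-2] = -2052.9587 N (compression)
  F[1-2] = +2380.3942 N (tension)
  F[1-3] = -1158.6964 N (compression)
  F[2-3] = -2389.7027 N (compression)
  F[2-4] = -900.1609 N (compression)
  F[3-4] = +1407.3557 N (tension)
  F[3-5] = +741.4173 N (tension)
  F[4-5] = -1239.0628 N (compression)
  F[4-6] = -358.8118 N (compression)
  F[5-6] = +1487.5394 N (tension)
  Rx@0 = +2646.8400 N
  Ry@0 = +2447.4161 N
  Ry@6 = -1443.6161 N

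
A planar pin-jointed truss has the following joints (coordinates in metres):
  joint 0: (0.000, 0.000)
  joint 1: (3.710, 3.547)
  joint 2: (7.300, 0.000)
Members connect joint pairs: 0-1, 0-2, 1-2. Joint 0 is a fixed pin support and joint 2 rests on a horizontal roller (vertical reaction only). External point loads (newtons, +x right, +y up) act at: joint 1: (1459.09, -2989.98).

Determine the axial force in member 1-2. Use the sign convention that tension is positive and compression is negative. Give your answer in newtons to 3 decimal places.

-3170.768

N=3 nodes, M=3 members, R=3 reactions → 2N=6, M+R=6
member 0 (0-1): L=5.1328, (cx,cy)=(0.7228,0.6911)
member 1 (0-2): L=7.3000, (cx,cy)=(1.0000,0.0000)
member 2 (1-2): L=5.0467, (cx,cy)=(0.7114,-0.7028)
solve A·x = −loads:
  F[0-1] = -1101.8839 N (compression)
  F[0-2] = +2255.5392 N (tension)
  F[1-2] = -3170.7684 N (compression)
  Rx@0 = -1459.0900 N
  Ry@0 = +761.4570 N
  Ry@2 = +2228.5230 N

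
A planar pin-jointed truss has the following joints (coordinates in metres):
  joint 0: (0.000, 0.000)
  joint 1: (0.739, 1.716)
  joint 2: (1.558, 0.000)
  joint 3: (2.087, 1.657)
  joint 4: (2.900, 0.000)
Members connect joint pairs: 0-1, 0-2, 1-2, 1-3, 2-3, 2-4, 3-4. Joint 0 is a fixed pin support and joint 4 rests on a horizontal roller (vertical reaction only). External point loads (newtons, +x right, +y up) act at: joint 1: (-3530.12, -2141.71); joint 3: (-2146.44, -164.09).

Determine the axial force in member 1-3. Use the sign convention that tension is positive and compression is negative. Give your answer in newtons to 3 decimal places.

N=5 nodes, M=7 members, R=3 reactions → 2N=10, M+R=10
member 0 (0-1): L=1.8684, (cx,cy)=(0.3955,0.9185)
member 1 (0-2): L=1.5580, (cx,cy)=(1.0000,0.0000)
member 2 (1-2): L=1.9014, (cx,cy)=(0.4307,-0.9025)
member 3 (1-3): L=1.3493, (cx,cy)=(0.9990,-0.0437)
member 4 (2-3): L=1.7394, (cx,cy)=(0.3041,0.9526)
member 5 (2-4): L=1.3420, (cx,cy)=(1.0000,0.0000)
member 6 (3-4): L=1.8457, (cx,cy)=(0.4405,-0.8978)
solve A·x = −loads:
  F[0-1] = -5397.3820 N (compression)
  F[0-2] = -3541.7141 N (compression)
  F[1-2] = +3117.2083 N (tension)
  F[1-3] = +52.6506 N (tension)
  F[2-3] = -2953.1075 N (compression)
  F[2-4] = -1300.9146 N (compression)
  F[3-4] = +2953.3843 N (tension)
  Rx@0 = +5676.5600 N
  Ry@0 = +4957.2336 N
  Ry@4 = -2651.4336 N

52.651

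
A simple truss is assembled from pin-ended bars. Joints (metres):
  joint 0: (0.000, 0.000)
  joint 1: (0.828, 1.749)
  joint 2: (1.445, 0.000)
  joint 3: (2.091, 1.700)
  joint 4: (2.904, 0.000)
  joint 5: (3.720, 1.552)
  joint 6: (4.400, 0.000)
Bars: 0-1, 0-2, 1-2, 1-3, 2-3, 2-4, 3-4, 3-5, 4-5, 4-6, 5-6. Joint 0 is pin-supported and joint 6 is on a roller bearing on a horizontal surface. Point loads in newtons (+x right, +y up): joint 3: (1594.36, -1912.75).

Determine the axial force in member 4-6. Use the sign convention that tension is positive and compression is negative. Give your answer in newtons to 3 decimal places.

N=7 nodes, M=11 members, R=3 reactions → 2N=14, M+R=14
member 0 (0-1): L=1.9351, (cx,cy)=(0.4279,0.9038)
member 1 (0-2): L=1.4450, (cx,cy)=(1.0000,0.0000)
member 2 (1-2): L=1.8546, (cx,cy)=(0.3327,-0.9430)
member 3 (1-3): L=1.2640, (cx,cy)=(0.9992,-0.0388)
member 4 (2-3): L=1.8186, (cx,cy)=(0.3552,0.9348)
member 5 (2-4): L=1.4590, (cx,cy)=(1.0000,0.0000)
member 6 (3-4): L=1.8844, (cx,cy)=(0.4314,-0.9021)
member 7 (3-5): L=1.6357, (cx,cy)=(0.9959,-0.0905)
member 8 (4-5): L=1.7534, (cx,cy)=(0.4654,0.8851)
member 9 (4-6): L=1.4960, (cx,cy)=(1.0000,0.0000)
member 10 (5-6): L=1.6944, (cx,cy)=(0.4013,-0.9159)
solve A·x = −loads:
  F[0-1] = -429.0134 N (compression)
  F[0-2] = +1777.9290 N (tension)
  F[1-2] = +424.5393 N (tension)
  F[1-3] = -325.0487 N (compression)
  F[2-3] = -428.2891 N (compression)
  F[2-4] = +2071.3003 N (tension)
  F[3-4] = -1549.1232 N (compression)
  F[3-5] = -1408.7299 N (compression)
  F[4-5] = +1578.9239 N (tension)
  F[4-6] = +668.1673 N (tension)
  F[5-6] = -1664.9485 N (compression)
  Rx@0 = -1594.3600 N
  Ry@0 = +387.7563 N
  Ry@6 = +1524.9937 N

668.167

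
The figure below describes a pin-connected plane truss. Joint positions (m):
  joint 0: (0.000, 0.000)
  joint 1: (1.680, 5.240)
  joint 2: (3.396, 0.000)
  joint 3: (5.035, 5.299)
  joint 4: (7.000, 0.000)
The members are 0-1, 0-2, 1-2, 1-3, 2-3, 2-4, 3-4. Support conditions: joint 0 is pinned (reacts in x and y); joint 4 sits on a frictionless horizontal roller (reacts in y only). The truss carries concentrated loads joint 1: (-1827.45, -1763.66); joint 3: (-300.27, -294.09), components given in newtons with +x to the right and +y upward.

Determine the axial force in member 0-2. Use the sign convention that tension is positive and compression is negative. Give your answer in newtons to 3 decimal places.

-1160.047

N=5 nodes, M=7 members, R=3 reactions → 2N=10, M+R=10
member 0 (0-1): L=5.5027, (cx,cy)=(0.3053,0.9523)
member 1 (0-2): L=3.3960, (cx,cy)=(1.0000,0.0000)
member 2 (1-2): L=5.5138, (cx,cy)=(0.3112,-0.9503)
member 3 (1-3): L=3.3555, (cx,cy)=(0.9998,0.0176)
member 4 (2-3): L=5.5467, (cx,cy)=(0.2955,0.9553)
member 5 (2-4): L=3.6040, (cx,cy)=(1.0000,0.0000)
member 6 (3-4): L=5.6516, (cx,cy)=(0.3477,-0.9376)
solve A·x = −loads:
  F[0-1] = -3169.5475 N (compression)
  F[0-2] = -1160.0470 N (compression)
  F[1-2] = +1328.3767 N (tension)
  F[1-3] = +446.4316 N (tension)
  F[2-3] = -1321.4151 N (compression)
  F[2-4] = -356.1653 N (compression)
  F[3-4] = +1024.3792 N (tension)
  Rx@0 = +2127.7200 N
  Ry@0 = +3018.2181 N
  Ry@4 = -960.4681 N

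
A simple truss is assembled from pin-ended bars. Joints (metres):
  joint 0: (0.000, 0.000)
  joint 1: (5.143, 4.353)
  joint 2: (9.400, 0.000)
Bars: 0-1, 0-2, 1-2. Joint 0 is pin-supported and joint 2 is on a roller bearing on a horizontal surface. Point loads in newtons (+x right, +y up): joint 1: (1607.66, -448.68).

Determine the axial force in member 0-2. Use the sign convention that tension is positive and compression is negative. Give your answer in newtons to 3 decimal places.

N=3 nodes, M=3 members, R=3 reactions → 2N=6, M+R=6
member 0 (0-1): L=6.7379, (cx,cy)=(0.7633,0.6460)
member 1 (0-2): L=9.4000, (cx,cy)=(1.0000,0.0000)
member 2 (1-2): L=6.0886, (cx,cy)=(0.6992,-0.7149)
solve A·x = −loads:
  F[0-1] = +837.8450 N (tension)
  F[0-2] = +968.1361 N (tension)
  F[1-2] = -1384.6752 N (compression)
  Rx@0 = -1607.6600 N
  Ry@0 = -541.2886 N
  Ry@2 = +989.9686 N

968.136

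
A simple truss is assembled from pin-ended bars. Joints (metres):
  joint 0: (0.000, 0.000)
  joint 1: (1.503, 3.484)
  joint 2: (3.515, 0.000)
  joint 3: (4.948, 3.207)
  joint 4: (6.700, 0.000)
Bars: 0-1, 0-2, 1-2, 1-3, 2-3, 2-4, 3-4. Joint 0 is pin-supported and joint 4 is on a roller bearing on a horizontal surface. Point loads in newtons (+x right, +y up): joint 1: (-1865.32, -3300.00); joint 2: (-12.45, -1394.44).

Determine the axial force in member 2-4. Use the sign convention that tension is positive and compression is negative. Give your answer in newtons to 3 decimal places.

N=5 nodes, M=7 members, R=3 reactions → 2N=10, M+R=10
member 0 (0-1): L=3.7944, (cx,cy)=(0.3961,0.9182)
member 1 (0-2): L=3.5150, (cx,cy)=(1.0000,0.0000)
member 2 (1-2): L=4.0232, (cx,cy)=(0.5001,-0.8660)
member 3 (1-3): L=3.4561, (cx,cy)=(0.9968,-0.0801)
member 4 (2-3): L=3.5126, (cx,cy)=(0.4080,0.9130)
member 5 (2-4): L=3.1850, (cx,cy)=(1.0000,0.0000)
member 6 (3-4): L=3.6544, (cx,cy)=(0.4794,-0.8776)
solve A·x = −loads:
  F[0-1] = -4566.0573 N (compression)
  F[0-2] = -69.0958 N (compression)
  F[1-2] = +1075.3827 N (tension)
  F[1-3] = -482.7010 N (compression)
  F[2-3] = +507.3282 N (tension)
  F[2-4] = +274.1784 N (tension)
  F[3-4] = -571.8874 N (compression)
  Rx@0 = +1877.7700 N
  Ry@0 = +4192.5621 N
  Ry@4 = +501.8779 N

274.178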